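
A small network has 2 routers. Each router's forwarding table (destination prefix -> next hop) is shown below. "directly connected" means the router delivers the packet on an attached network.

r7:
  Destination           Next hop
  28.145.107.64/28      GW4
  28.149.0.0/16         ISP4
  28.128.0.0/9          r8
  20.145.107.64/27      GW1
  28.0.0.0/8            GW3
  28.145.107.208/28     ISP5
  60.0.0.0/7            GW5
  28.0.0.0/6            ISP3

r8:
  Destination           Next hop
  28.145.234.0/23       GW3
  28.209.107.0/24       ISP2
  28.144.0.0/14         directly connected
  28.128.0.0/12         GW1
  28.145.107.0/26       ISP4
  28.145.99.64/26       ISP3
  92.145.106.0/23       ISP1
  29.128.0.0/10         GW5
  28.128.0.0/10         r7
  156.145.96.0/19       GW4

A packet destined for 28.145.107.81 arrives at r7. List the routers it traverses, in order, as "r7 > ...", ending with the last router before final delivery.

r7 > r8

At r7: longest match for 28.145.107.81 is 28.128.0.0/9 -> r8
At r8: longest match for 28.145.107.81 is 28.144.0.0/14 -> directly connected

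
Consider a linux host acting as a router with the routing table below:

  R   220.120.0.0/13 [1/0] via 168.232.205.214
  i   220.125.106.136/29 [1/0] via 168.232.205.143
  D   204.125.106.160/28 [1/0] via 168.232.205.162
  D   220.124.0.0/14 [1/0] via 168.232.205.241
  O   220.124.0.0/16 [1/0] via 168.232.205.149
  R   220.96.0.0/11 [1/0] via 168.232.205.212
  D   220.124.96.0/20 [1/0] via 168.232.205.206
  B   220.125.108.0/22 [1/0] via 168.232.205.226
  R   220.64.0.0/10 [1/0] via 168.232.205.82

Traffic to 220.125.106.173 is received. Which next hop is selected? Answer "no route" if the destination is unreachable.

168.232.205.241

Routes whose prefix contains 220.125.106.173:
  220.64.0.0/10 (220.64.0.0 - 220.127.255.255) -> 168.232.205.82
  220.96.0.0/11 (220.96.0.0 - 220.127.255.255) -> 168.232.205.212
  220.120.0.0/13 (220.120.0.0 - 220.127.255.255) -> 168.232.205.214
  220.124.0.0/14 (220.124.0.0 - 220.127.255.255) -> 168.232.205.241
More-specific entries that do NOT match:
  220.125.106.136/29 (220.125.106.136 - 220.125.106.143) does not contain 220.125.106.173
  204.125.106.160/28 (204.125.106.160 - 204.125.106.175) does not contain 220.125.106.173
  220.125.108.0/22 (220.125.108.0 - 220.125.111.255) does not contain 220.125.106.173
  220.124.96.0/20 (220.124.96.0 - 220.124.111.255) does not contain 220.125.106.173
  220.124.0.0/16 (220.124.0.0 - 220.124.255.255) does not contain 220.125.106.173
Longest matching prefix is /14 -> next hop 168.232.205.241.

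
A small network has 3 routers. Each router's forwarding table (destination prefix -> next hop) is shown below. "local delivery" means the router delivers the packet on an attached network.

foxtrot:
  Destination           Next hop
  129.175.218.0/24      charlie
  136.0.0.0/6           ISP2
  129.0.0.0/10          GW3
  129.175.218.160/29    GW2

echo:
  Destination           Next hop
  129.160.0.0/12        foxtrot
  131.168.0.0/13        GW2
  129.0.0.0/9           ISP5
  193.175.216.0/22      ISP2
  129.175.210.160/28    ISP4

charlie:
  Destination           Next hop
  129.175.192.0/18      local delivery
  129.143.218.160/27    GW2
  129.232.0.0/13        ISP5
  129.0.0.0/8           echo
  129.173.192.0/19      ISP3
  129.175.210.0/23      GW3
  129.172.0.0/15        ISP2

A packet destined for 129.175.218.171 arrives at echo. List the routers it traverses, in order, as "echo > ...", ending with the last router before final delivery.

echo > foxtrot > charlie

At echo: longest match for 129.175.218.171 is 129.160.0.0/12 -> foxtrot
At foxtrot: longest match for 129.175.218.171 is 129.175.218.0/24 -> charlie
At charlie: longest match for 129.175.218.171 is 129.175.192.0/18 -> local delivery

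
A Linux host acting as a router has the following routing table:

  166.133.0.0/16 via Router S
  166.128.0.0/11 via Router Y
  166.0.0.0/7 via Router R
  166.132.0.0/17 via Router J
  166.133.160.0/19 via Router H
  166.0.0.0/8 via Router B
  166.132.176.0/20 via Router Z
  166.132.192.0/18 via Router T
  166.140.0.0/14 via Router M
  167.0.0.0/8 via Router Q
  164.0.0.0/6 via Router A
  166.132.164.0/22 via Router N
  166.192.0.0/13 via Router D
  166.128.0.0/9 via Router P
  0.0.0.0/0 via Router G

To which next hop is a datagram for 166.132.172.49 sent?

Router Y

Routes whose prefix contains 166.132.172.49:
  0.0.0.0/0 (default, matches everything) -> Router G
  164.0.0.0/6 (164.0.0.0 - 167.255.255.255) -> Router A
  166.0.0.0/7 (166.0.0.0 - 167.255.255.255) -> Router R
  166.0.0.0/8 (166.0.0.0 - 166.255.255.255) -> Router B
  166.128.0.0/9 (166.128.0.0 - 166.255.255.255) -> Router P
  166.128.0.0/11 (166.128.0.0 - 166.159.255.255) -> Router Y
More-specific entries that do NOT match:
  166.132.164.0/22 (166.132.164.0 - 166.132.167.255) does not contain 166.132.172.49
  166.132.176.0/20 (166.132.176.0 - 166.132.191.255) does not contain 166.132.172.49
  166.133.160.0/19 (166.133.160.0 - 166.133.191.255) does not contain 166.132.172.49
  166.132.192.0/18 (166.132.192.0 - 166.132.255.255) does not contain 166.132.172.49
  166.132.0.0/17 (166.132.0.0 - 166.132.127.255) does not contain 166.132.172.49
  166.133.0.0/16 (166.133.0.0 - 166.133.255.255) does not contain 166.132.172.49
  166.140.0.0/14 (166.140.0.0 - 166.143.255.255) does not contain 166.132.172.49
  166.192.0.0/13 (166.192.0.0 - 166.199.255.255) does not contain 166.132.172.49
Longest matching prefix is /11 -> next hop Router Y.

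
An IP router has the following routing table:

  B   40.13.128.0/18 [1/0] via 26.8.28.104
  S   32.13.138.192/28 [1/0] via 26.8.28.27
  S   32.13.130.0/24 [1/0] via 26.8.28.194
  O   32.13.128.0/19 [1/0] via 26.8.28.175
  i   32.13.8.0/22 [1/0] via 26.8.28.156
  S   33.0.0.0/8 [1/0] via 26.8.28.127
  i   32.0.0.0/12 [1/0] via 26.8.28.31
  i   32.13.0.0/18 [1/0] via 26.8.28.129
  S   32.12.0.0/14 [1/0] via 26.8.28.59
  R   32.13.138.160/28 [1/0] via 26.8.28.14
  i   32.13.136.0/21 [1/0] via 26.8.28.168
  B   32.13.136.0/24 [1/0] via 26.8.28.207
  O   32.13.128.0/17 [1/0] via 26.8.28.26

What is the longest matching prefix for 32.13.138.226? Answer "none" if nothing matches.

Entries matching 32.13.138.226:
  32.0.0.0/12 (32.0.0.0 - 32.15.255.255)
  32.12.0.0/14 (32.12.0.0 - 32.15.255.255)
  32.13.128.0/17 (32.13.128.0 - 32.13.255.255)
  32.13.128.0/19 (32.13.128.0 - 32.13.159.255)
  32.13.136.0/21 (32.13.136.0 - 32.13.143.255)
Most specific is 32.13.136.0/21.

32.13.136.0/21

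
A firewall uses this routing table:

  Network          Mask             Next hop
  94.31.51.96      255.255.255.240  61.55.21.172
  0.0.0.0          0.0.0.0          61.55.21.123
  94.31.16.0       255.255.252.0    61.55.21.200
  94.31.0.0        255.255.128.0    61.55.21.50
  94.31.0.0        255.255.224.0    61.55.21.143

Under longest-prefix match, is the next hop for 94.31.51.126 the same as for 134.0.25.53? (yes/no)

94.31.51.126: longest match 94.31.0.0/17 -> 61.55.21.50
134.0.25.53: longest match 0.0.0.0/0 -> 61.55.21.123

no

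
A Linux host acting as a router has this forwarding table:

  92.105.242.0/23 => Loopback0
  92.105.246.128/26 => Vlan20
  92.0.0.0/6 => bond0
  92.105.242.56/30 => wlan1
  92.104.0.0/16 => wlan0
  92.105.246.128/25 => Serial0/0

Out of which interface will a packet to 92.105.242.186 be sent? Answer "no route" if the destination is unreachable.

Loopback0

Routes whose prefix contains 92.105.242.186:
  92.0.0.0/6 (92.0.0.0 - 95.255.255.255) -> bond0
  92.105.242.0/23 (92.105.242.0 - 92.105.243.255) -> Loopback0
More-specific entries that do NOT match:
  92.105.242.56/30 (92.105.242.56 - 92.105.242.59) does not contain 92.105.242.186
  92.105.246.128/26 (92.105.246.128 - 92.105.246.191) does not contain 92.105.242.186
  92.105.246.128/25 (92.105.246.128 - 92.105.246.255) does not contain 92.105.242.186
Longest matching prefix is /23 -> interface Loopback0.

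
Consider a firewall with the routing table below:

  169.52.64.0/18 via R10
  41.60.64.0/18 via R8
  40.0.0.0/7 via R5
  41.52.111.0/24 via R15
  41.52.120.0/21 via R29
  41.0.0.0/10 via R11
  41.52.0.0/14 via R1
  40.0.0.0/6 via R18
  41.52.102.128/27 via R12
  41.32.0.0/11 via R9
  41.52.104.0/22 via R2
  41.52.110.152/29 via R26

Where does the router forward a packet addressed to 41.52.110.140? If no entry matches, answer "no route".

R1

Routes whose prefix contains 41.52.110.140:
  40.0.0.0/6 (40.0.0.0 - 43.255.255.255) -> R18
  40.0.0.0/7 (40.0.0.0 - 41.255.255.255) -> R5
  41.0.0.0/10 (41.0.0.0 - 41.63.255.255) -> R11
  41.32.0.0/11 (41.32.0.0 - 41.63.255.255) -> R9
  41.52.0.0/14 (41.52.0.0 - 41.55.255.255) -> R1
More-specific entries that do NOT match:
  41.52.110.152/29 (41.52.110.152 - 41.52.110.159) does not contain 41.52.110.140
  41.52.102.128/27 (41.52.102.128 - 41.52.102.159) does not contain 41.52.110.140
  41.52.111.0/24 (41.52.111.0 - 41.52.111.255) does not contain 41.52.110.140
  41.52.104.0/22 (41.52.104.0 - 41.52.107.255) does not contain 41.52.110.140
  41.52.120.0/21 (41.52.120.0 - 41.52.127.255) does not contain 41.52.110.140
  169.52.64.0/18 (169.52.64.0 - 169.52.127.255) does not contain 41.52.110.140
  41.60.64.0/18 (41.60.64.0 - 41.60.127.255) does not contain 41.52.110.140
Longest matching prefix is /14 -> next hop R1.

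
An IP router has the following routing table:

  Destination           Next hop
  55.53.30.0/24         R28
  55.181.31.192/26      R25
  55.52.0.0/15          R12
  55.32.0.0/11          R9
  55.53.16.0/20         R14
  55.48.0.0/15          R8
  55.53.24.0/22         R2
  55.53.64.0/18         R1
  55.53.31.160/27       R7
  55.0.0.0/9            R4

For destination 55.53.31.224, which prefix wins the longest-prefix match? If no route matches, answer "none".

Entries matching 55.53.31.224:
  55.0.0.0/9 (55.0.0.0 - 55.127.255.255)
  55.32.0.0/11 (55.32.0.0 - 55.63.255.255)
  55.52.0.0/15 (55.52.0.0 - 55.53.255.255)
  55.53.16.0/20 (55.53.16.0 - 55.53.31.255)
Most specific is 55.53.16.0/20.

55.53.16.0/20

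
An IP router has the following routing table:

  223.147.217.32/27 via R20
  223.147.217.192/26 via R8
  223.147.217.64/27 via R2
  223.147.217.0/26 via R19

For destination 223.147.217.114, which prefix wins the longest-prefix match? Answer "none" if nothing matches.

none

223.147.217.114 is outside every listed prefix and there is no default route.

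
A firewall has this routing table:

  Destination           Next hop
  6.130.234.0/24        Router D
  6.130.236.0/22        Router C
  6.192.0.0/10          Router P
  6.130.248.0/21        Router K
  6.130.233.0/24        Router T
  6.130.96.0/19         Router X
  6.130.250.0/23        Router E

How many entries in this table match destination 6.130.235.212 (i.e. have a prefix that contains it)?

No listed prefix contains 6.130.235.212.
Total matching entries: 0.

0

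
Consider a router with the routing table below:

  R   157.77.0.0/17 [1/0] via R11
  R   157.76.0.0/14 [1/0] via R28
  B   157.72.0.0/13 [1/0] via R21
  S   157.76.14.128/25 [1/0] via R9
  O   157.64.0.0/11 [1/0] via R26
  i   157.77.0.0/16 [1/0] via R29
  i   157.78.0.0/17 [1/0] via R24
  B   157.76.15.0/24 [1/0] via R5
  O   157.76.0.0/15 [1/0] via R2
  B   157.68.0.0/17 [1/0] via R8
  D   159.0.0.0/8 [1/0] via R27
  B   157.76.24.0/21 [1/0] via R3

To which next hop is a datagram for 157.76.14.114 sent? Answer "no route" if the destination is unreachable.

R2

Routes whose prefix contains 157.76.14.114:
  157.64.0.0/11 (157.64.0.0 - 157.95.255.255) -> R26
  157.72.0.0/13 (157.72.0.0 - 157.79.255.255) -> R21
  157.76.0.0/14 (157.76.0.0 - 157.79.255.255) -> R28
  157.76.0.0/15 (157.76.0.0 - 157.77.255.255) -> R2
More-specific entries that do NOT match:
  157.76.14.128/25 (157.76.14.128 - 157.76.14.255) does not contain 157.76.14.114
  157.76.15.0/24 (157.76.15.0 - 157.76.15.255) does not contain 157.76.14.114
  157.76.24.0/21 (157.76.24.0 - 157.76.31.255) does not contain 157.76.14.114
  157.77.0.0/17 (157.77.0.0 - 157.77.127.255) does not contain 157.76.14.114
  157.78.0.0/17 (157.78.0.0 - 157.78.127.255) does not contain 157.76.14.114
  157.68.0.0/17 (157.68.0.0 - 157.68.127.255) does not contain 157.76.14.114
  157.77.0.0/16 (157.77.0.0 - 157.77.255.255) does not contain 157.76.14.114
Longest matching prefix is /15 -> next hop R2.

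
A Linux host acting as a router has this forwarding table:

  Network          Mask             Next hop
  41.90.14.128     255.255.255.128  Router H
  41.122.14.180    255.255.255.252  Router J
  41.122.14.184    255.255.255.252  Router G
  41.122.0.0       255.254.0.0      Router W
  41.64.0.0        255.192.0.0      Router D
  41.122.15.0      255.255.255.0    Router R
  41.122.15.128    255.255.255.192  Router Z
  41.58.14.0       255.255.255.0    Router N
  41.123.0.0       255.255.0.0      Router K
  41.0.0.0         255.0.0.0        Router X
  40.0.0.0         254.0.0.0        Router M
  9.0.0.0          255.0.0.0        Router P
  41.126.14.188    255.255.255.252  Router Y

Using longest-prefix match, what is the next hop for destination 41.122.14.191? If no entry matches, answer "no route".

Routes whose prefix contains 41.122.14.191:
  40.0.0.0/7 (40.0.0.0 - 41.255.255.255) -> Router M
  41.0.0.0/8 (41.0.0.0 - 41.255.255.255) -> Router X
  41.64.0.0/10 (41.64.0.0 - 41.127.255.255) -> Router D
  41.122.0.0/15 (41.122.0.0 - 41.123.255.255) -> Router W
More-specific entries that do NOT match:
  41.122.14.180/30 (41.122.14.180 - 41.122.14.183) does not contain 41.122.14.191
  41.122.14.184/30 (41.122.14.184 - 41.122.14.187) does not contain 41.122.14.191
  41.126.14.188/30 (41.126.14.188 - 41.126.14.191) does not contain 41.122.14.191
  41.122.15.128/26 (41.122.15.128 - 41.122.15.191) does not contain 41.122.14.191
  41.90.14.128/25 (41.90.14.128 - 41.90.14.255) does not contain 41.122.14.191
  41.122.15.0/24 (41.122.15.0 - 41.122.15.255) does not contain 41.122.14.191
  41.58.14.0/24 (41.58.14.0 - 41.58.14.255) does not contain 41.122.14.191
  41.123.0.0/16 (41.123.0.0 - 41.123.255.255) does not contain 41.122.14.191
Longest matching prefix is /15 -> next hop Router W.

Router W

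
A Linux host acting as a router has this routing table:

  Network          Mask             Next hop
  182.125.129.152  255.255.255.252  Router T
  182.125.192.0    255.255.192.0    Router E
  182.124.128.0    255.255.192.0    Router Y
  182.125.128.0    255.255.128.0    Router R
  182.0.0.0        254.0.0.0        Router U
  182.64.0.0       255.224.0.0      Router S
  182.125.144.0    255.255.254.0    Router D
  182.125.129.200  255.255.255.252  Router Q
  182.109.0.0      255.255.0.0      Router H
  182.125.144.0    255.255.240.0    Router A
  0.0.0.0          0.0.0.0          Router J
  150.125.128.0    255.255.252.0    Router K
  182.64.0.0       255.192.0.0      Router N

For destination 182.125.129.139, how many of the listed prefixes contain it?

Prefixes containing 182.125.129.139:
  0.0.0.0/0 (default, matches everything)
  182.0.0.0/7 (182.0.0.0 - 183.255.255.255)
  182.64.0.0/10 (182.64.0.0 - 182.127.255.255)
  182.125.128.0/17 (182.125.128.0 - 182.125.255.255)
Total matching entries: 4.

4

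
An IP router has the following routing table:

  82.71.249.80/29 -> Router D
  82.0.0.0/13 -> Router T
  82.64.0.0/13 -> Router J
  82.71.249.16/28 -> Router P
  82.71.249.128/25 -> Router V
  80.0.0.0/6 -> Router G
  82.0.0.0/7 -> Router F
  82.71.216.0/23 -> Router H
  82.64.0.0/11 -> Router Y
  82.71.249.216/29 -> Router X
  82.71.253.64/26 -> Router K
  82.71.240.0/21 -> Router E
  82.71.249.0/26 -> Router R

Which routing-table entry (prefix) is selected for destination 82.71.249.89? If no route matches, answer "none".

Entries matching 82.71.249.89:
  80.0.0.0/6 (80.0.0.0 - 83.255.255.255)
  82.0.0.0/7 (82.0.0.0 - 83.255.255.255)
  82.64.0.0/11 (82.64.0.0 - 82.95.255.255)
  82.64.0.0/13 (82.64.0.0 - 82.71.255.255)
Most specific is 82.64.0.0/13.

82.64.0.0/13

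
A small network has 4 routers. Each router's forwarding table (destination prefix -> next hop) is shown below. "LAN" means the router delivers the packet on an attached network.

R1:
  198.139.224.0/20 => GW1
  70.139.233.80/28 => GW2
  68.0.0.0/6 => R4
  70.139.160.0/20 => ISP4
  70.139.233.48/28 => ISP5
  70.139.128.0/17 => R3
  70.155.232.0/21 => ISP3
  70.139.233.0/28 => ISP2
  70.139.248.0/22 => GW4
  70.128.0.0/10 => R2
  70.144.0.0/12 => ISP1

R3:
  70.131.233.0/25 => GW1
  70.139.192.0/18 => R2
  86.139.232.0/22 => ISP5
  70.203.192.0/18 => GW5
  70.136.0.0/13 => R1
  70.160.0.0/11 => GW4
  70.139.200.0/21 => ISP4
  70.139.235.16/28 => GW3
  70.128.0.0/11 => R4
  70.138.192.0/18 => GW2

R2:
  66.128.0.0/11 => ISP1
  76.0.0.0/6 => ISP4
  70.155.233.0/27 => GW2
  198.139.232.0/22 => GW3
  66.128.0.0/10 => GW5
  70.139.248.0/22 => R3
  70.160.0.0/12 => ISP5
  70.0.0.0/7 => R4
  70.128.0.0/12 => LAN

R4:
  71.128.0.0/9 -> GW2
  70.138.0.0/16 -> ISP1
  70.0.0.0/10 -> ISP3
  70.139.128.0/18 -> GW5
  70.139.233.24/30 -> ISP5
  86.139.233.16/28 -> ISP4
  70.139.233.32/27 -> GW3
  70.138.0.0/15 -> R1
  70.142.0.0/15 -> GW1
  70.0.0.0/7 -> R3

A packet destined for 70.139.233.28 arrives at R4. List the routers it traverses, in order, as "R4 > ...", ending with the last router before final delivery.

R4 > R1 > R3 > R2

At R4: longest match for 70.139.233.28 is 70.138.0.0/15 -> R1
At R1: longest match for 70.139.233.28 is 70.139.128.0/17 -> R3
At R3: longest match for 70.139.233.28 is 70.139.192.0/18 -> R2
At R2: longest match for 70.139.233.28 is 70.128.0.0/12 -> LAN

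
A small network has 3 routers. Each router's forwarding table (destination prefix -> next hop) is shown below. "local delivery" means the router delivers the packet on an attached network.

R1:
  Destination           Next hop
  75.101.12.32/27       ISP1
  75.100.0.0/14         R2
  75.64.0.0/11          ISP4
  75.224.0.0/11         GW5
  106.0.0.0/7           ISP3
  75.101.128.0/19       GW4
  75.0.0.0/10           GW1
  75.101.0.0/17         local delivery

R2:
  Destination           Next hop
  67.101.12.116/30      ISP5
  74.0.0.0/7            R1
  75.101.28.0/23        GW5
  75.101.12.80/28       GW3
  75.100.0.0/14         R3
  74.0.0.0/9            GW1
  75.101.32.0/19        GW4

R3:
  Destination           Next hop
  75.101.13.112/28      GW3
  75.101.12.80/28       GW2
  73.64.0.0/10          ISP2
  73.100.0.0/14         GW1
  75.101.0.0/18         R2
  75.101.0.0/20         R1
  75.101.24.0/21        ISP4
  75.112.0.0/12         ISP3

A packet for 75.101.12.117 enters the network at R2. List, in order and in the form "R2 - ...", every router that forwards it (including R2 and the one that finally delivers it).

At R2: longest match for 75.101.12.117 is 75.100.0.0/14 -> R3
At R3: longest match for 75.101.12.117 is 75.101.0.0/20 -> R1
At R1: longest match for 75.101.12.117 is 75.101.0.0/17 -> local delivery

R2 - R3 - R1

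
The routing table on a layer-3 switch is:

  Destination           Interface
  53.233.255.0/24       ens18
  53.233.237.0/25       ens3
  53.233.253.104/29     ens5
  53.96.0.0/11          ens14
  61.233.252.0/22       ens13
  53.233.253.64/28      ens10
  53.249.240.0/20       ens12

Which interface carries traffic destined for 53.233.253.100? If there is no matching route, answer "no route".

no route

No entry's prefix contains 53.233.253.100; there is no default route.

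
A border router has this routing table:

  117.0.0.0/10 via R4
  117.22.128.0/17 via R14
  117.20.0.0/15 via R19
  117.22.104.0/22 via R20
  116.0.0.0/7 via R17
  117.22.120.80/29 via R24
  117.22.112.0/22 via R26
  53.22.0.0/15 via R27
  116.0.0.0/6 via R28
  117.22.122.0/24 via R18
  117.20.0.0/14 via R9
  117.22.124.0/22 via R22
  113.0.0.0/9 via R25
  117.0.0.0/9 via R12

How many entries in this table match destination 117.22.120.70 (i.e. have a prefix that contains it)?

Prefixes containing 117.22.120.70:
  116.0.0.0/6 (116.0.0.0 - 119.255.255.255)
  116.0.0.0/7 (116.0.0.0 - 117.255.255.255)
  117.0.0.0/9 (117.0.0.0 - 117.127.255.255)
  117.0.0.0/10 (117.0.0.0 - 117.63.255.255)
  117.20.0.0/14 (117.20.0.0 - 117.23.255.255)
Total matching entries: 5.

5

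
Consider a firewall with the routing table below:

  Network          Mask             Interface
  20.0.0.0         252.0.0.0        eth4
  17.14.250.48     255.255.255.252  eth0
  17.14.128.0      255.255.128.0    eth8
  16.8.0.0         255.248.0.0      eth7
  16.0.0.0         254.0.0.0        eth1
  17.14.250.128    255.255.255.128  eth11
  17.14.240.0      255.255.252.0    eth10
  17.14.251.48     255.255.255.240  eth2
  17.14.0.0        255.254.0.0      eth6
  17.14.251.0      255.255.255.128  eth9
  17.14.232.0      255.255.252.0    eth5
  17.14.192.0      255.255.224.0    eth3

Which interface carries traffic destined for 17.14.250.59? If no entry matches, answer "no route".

eth8

Routes whose prefix contains 17.14.250.59:
  16.0.0.0/7 (16.0.0.0 - 17.255.255.255) -> eth1
  17.14.0.0/15 (17.14.0.0 - 17.15.255.255) -> eth6
  17.14.128.0/17 (17.14.128.0 - 17.14.255.255) -> eth8
More-specific entries that do NOT match:
  17.14.250.48/30 (17.14.250.48 - 17.14.250.51) does not contain 17.14.250.59
  17.14.251.48/28 (17.14.251.48 - 17.14.251.63) does not contain 17.14.250.59
  17.14.250.128/25 (17.14.250.128 - 17.14.250.255) does not contain 17.14.250.59
  17.14.251.0/25 (17.14.251.0 - 17.14.251.127) does not contain 17.14.250.59
  17.14.240.0/22 (17.14.240.0 - 17.14.243.255) does not contain 17.14.250.59
  17.14.232.0/22 (17.14.232.0 - 17.14.235.255) does not contain 17.14.250.59
  17.14.192.0/19 (17.14.192.0 - 17.14.223.255) does not contain 17.14.250.59
Longest matching prefix is /17 -> interface eth8.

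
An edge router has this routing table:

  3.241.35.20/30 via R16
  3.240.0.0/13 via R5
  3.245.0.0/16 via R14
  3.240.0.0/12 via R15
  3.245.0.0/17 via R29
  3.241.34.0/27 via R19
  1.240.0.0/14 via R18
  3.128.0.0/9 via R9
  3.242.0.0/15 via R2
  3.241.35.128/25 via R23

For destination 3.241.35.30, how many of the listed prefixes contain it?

Prefixes containing 3.241.35.30:
  3.128.0.0/9 (3.128.0.0 - 3.255.255.255)
  3.240.0.0/12 (3.240.0.0 - 3.255.255.255)
  3.240.0.0/13 (3.240.0.0 - 3.247.255.255)
Total matching entries: 3.

3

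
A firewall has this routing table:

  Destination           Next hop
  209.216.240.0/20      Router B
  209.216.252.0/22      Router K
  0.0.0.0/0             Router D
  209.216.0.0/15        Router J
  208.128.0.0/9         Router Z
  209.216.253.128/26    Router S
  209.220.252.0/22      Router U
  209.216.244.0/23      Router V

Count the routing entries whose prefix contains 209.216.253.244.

Prefixes containing 209.216.253.244:
  0.0.0.0/0 (default, matches everything)
  209.216.0.0/15 (209.216.0.0 - 209.217.255.255)
  209.216.240.0/20 (209.216.240.0 - 209.216.255.255)
  209.216.252.0/22 (209.216.252.0 - 209.216.255.255)
Total matching entries: 4.

4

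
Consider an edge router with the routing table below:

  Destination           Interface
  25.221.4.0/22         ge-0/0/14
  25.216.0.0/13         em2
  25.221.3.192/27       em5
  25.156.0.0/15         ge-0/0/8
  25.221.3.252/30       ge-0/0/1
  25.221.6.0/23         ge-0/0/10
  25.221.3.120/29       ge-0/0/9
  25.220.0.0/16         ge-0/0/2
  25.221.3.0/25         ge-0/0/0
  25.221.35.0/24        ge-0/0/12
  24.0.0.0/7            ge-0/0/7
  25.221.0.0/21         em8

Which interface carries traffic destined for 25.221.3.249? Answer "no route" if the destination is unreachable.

Routes whose prefix contains 25.221.3.249:
  24.0.0.0/7 (24.0.0.0 - 25.255.255.255) -> ge-0/0/7
  25.216.0.0/13 (25.216.0.0 - 25.223.255.255) -> em2
  25.221.0.0/21 (25.221.0.0 - 25.221.7.255) -> em8
More-specific entries that do NOT match:
  25.221.3.252/30 (25.221.3.252 - 25.221.3.255) does not contain 25.221.3.249
  25.221.3.120/29 (25.221.3.120 - 25.221.3.127) does not contain 25.221.3.249
  25.221.3.192/27 (25.221.3.192 - 25.221.3.223) does not contain 25.221.3.249
  25.221.3.0/25 (25.221.3.0 - 25.221.3.127) does not contain 25.221.3.249
  25.221.35.0/24 (25.221.35.0 - 25.221.35.255) does not contain 25.221.3.249
  25.221.6.0/23 (25.221.6.0 - 25.221.7.255) does not contain 25.221.3.249
  25.221.4.0/22 (25.221.4.0 - 25.221.7.255) does not contain 25.221.3.249
Longest matching prefix is /21 -> interface em8.

em8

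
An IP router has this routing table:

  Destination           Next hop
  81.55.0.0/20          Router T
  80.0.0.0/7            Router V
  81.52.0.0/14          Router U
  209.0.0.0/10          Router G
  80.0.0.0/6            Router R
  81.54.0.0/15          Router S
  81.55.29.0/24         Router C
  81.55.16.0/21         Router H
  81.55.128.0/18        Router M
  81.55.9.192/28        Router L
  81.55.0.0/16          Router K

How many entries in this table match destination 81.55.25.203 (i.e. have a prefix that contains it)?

Prefixes containing 81.55.25.203:
  80.0.0.0/6 (80.0.0.0 - 83.255.255.255)
  80.0.0.0/7 (80.0.0.0 - 81.255.255.255)
  81.52.0.0/14 (81.52.0.0 - 81.55.255.255)
  81.54.0.0/15 (81.54.0.0 - 81.55.255.255)
  81.55.0.0/16 (81.55.0.0 - 81.55.255.255)
Total matching entries: 5.

5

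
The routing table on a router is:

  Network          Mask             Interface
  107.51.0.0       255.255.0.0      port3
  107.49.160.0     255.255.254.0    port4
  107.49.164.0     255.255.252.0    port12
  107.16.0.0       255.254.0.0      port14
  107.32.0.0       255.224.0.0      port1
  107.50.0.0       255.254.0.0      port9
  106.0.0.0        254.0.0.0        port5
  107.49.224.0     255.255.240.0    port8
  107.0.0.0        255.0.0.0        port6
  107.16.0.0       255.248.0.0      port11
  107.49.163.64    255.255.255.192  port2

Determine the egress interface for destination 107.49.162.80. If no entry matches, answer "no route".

port1

Routes whose prefix contains 107.49.162.80:
  106.0.0.0/7 (106.0.0.0 - 107.255.255.255) -> port5
  107.0.0.0/8 (107.0.0.0 - 107.255.255.255) -> port6
  107.32.0.0/11 (107.32.0.0 - 107.63.255.255) -> port1
More-specific entries that do NOT match:
  107.49.163.64/26 (107.49.163.64 - 107.49.163.127) does not contain 107.49.162.80
  107.49.160.0/23 (107.49.160.0 - 107.49.161.255) does not contain 107.49.162.80
  107.49.164.0/22 (107.49.164.0 - 107.49.167.255) does not contain 107.49.162.80
  107.49.224.0/20 (107.49.224.0 - 107.49.239.255) does not contain 107.49.162.80
  107.51.0.0/16 (107.51.0.0 - 107.51.255.255) does not contain 107.49.162.80
  107.16.0.0/15 (107.16.0.0 - 107.17.255.255) does not contain 107.49.162.80
  107.50.0.0/15 (107.50.0.0 - 107.51.255.255) does not contain 107.49.162.80
  107.16.0.0/13 (107.16.0.0 - 107.23.255.255) does not contain 107.49.162.80
Longest matching prefix is /11 -> interface port1.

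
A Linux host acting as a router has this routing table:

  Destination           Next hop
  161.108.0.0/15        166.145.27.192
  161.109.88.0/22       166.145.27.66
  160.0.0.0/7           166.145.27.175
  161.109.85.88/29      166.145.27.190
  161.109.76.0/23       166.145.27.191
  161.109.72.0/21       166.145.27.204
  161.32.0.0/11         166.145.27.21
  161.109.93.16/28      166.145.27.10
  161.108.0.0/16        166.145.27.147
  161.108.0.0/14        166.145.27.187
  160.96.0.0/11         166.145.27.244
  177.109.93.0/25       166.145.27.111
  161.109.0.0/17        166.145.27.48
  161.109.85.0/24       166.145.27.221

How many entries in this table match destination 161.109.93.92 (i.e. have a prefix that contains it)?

4

Prefixes containing 161.109.93.92:
  160.0.0.0/7 (160.0.0.0 - 161.255.255.255)
  161.108.0.0/14 (161.108.0.0 - 161.111.255.255)
  161.108.0.0/15 (161.108.0.0 - 161.109.255.255)
  161.109.0.0/17 (161.109.0.0 - 161.109.127.255)
Total matching entries: 4.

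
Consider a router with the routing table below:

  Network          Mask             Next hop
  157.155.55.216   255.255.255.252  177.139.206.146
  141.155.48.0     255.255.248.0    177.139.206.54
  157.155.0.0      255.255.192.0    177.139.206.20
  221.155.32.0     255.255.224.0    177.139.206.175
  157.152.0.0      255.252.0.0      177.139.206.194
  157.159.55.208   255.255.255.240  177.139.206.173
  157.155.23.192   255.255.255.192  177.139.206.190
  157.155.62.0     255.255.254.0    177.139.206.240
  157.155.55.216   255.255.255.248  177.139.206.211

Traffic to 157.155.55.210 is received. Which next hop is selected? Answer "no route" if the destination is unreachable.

Routes whose prefix contains 157.155.55.210:
  157.152.0.0/14 (157.152.0.0 - 157.155.255.255) -> 177.139.206.194
  157.155.0.0/18 (157.155.0.0 - 157.155.63.255) -> 177.139.206.20
More-specific entries that do NOT match:
  157.155.55.216/30 (157.155.55.216 - 157.155.55.219) does not contain 157.155.55.210
  157.155.55.216/29 (157.155.55.216 - 157.155.55.223) does not contain 157.155.55.210
  157.159.55.208/28 (157.159.55.208 - 157.159.55.223) does not contain 157.155.55.210
  157.155.23.192/26 (157.155.23.192 - 157.155.23.255) does not contain 157.155.55.210
  157.155.62.0/23 (157.155.62.0 - 157.155.63.255) does not contain 157.155.55.210
  141.155.48.0/21 (141.155.48.0 - 141.155.55.255) does not contain 157.155.55.210
  221.155.32.0/19 (221.155.32.0 - 221.155.63.255) does not contain 157.155.55.210
Longest matching prefix is /18 -> next hop 177.139.206.20.

177.139.206.20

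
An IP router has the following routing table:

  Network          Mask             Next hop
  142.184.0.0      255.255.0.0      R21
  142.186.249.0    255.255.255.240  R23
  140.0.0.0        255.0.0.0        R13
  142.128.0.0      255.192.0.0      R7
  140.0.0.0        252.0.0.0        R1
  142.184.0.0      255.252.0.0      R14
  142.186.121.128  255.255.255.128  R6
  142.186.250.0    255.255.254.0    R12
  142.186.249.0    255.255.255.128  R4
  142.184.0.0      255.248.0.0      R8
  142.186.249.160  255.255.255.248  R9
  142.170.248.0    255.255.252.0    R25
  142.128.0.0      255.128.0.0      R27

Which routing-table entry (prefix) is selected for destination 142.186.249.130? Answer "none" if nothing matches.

Entries matching 142.186.249.130:
  140.0.0.0/6 (140.0.0.0 - 143.255.255.255)
  142.128.0.0/9 (142.128.0.0 - 142.255.255.255)
  142.128.0.0/10 (142.128.0.0 - 142.191.255.255)
  142.184.0.0/13 (142.184.0.0 - 142.191.255.255)
  142.184.0.0/14 (142.184.0.0 - 142.187.255.255)
Most specific is 142.184.0.0/14.

142.184.0.0/14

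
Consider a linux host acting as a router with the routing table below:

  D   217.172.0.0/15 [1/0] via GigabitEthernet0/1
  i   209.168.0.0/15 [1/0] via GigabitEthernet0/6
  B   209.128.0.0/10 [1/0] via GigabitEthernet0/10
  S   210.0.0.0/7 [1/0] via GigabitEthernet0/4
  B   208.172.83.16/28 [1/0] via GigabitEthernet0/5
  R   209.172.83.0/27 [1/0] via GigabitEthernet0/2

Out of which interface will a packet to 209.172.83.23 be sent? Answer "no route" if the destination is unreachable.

Routes whose prefix contains 209.172.83.23:
  209.128.0.0/10 (209.128.0.0 - 209.191.255.255) -> GigabitEthernet0/10
  209.172.83.0/27 (209.172.83.0 - 209.172.83.31) -> GigabitEthernet0/2
More-specific entries that do NOT match:
  208.172.83.16/28 (208.172.83.16 - 208.172.83.31) does not contain 209.172.83.23
Longest matching prefix is /27 -> interface GigabitEthernet0/2.

GigabitEthernet0/2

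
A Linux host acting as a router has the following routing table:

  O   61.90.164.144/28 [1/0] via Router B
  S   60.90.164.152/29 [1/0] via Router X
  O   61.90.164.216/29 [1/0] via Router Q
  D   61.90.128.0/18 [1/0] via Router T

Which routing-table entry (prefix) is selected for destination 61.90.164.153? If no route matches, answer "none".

61.90.164.144/28

Entries matching 61.90.164.153:
  61.90.128.0/18 (61.90.128.0 - 61.90.191.255)
  61.90.164.144/28 (61.90.164.144 - 61.90.164.159)
Most specific is 61.90.164.144/28.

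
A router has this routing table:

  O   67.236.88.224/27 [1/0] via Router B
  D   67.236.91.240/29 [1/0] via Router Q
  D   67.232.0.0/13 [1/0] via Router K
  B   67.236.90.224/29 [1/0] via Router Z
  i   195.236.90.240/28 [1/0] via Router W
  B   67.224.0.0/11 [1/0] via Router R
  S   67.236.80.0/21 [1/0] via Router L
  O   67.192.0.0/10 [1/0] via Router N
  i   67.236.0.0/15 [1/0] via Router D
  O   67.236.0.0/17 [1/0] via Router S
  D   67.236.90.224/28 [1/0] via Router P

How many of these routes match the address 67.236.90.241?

5

Prefixes containing 67.236.90.241:
  67.192.0.0/10 (67.192.0.0 - 67.255.255.255)
  67.224.0.0/11 (67.224.0.0 - 67.255.255.255)
  67.232.0.0/13 (67.232.0.0 - 67.239.255.255)
  67.236.0.0/15 (67.236.0.0 - 67.237.255.255)
  67.236.0.0/17 (67.236.0.0 - 67.236.127.255)
Total matching entries: 5.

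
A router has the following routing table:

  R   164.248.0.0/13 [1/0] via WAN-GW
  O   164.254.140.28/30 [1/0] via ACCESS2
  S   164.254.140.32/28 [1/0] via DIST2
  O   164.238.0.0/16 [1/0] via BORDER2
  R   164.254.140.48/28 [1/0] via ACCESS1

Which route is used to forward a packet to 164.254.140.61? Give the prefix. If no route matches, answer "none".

164.254.140.48/28

Entries matching 164.254.140.61:
  164.248.0.0/13 (164.248.0.0 - 164.255.255.255)
  164.254.140.48/28 (164.254.140.48 - 164.254.140.63)
Most specific is 164.254.140.48/28.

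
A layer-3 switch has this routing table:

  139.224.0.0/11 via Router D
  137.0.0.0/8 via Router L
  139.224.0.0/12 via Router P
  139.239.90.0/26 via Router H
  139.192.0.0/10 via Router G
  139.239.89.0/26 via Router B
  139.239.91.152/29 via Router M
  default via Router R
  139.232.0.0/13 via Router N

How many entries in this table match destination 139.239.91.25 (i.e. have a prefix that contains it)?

Prefixes containing 139.239.91.25:
  0.0.0.0/0 (default, matches everything)
  139.192.0.0/10 (139.192.0.0 - 139.255.255.255)
  139.224.0.0/11 (139.224.0.0 - 139.255.255.255)
  139.224.0.0/12 (139.224.0.0 - 139.239.255.255)
  139.232.0.0/13 (139.232.0.0 - 139.239.255.255)
Total matching entries: 5.

5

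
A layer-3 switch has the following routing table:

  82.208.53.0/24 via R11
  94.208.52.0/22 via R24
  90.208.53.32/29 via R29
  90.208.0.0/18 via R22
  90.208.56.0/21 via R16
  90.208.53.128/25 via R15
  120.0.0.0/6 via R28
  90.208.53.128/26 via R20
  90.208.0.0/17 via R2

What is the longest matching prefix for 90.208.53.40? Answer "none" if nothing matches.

90.208.0.0/18

Entries matching 90.208.53.40:
  90.208.0.0/17 (90.208.0.0 - 90.208.127.255)
  90.208.0.0/18 (90.208.0.0 - 90.208.63.255)
Most specific is 90.208.0.0/18.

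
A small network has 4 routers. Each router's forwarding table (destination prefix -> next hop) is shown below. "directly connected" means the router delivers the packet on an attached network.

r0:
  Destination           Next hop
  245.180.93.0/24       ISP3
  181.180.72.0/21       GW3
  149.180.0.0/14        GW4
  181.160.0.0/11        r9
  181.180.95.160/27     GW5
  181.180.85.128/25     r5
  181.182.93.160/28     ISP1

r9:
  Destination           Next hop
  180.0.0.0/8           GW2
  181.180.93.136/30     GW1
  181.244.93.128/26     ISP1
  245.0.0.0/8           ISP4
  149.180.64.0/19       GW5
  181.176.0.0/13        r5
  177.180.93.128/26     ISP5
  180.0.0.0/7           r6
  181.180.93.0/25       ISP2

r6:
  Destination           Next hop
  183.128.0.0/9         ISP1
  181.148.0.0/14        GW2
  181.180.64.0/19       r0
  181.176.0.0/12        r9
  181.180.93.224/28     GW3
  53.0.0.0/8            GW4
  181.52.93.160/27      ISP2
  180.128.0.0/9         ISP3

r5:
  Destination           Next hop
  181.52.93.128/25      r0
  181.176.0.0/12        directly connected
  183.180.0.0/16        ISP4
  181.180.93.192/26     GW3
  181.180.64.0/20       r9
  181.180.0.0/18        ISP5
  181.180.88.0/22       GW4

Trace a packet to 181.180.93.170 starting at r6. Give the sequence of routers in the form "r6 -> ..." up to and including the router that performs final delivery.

r6 -> r0 -> r9 -> r5

At r6: longest match for 181.180.93.170 is 181.180.64.0/19 -> r0
At r0: longest match for 181.180.93.170 is 181.160.0.0/11 -> r9
At r9: longest match for 181.180.93.170 is 181.176.0.0/13 -> r5
At r5: longest match for 181.180.93.170 is 181.176.0.0/12 -> directly connected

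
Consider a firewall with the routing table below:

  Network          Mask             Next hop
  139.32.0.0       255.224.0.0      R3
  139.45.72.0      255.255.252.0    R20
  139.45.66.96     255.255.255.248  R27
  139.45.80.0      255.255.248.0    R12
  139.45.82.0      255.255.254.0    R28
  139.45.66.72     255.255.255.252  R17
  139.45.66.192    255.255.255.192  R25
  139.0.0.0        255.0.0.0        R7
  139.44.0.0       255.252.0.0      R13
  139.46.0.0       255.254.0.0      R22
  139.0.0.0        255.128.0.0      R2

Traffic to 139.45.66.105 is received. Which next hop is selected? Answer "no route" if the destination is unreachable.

Routes whose prefix contains 139.45.66.105:
  139.0.0.0/8 (139.0.0.0 - 139.255.255.255) -> R7
  139.0.0.0/9 (139.0.0.0 - 139.127.255.255) -> R2
  139.32.0.0/11 (139.32.0.0 - 139.63.255.255) -> R3
  139.44.0.0/14 (139.44.0.0 - 139.47.255.255) -> R13
More-specific entries that do NOT match:
  139.45.66.72/30 (139.45.66.72 - 139.45.66.75) does not contain 139.45.66.105
  139.45.66.96/29 (139.45.66.96 - 139.45.66.103) does not contain 139.45.66.105
  139.45.66.192/26 (139.45.66.192 - 139.45.66.255) does not contain 139.45.66.105
  139.45.82.0/23 (139.45.82.0 - 139.45.83.255) does not contain 139.45.66.105
  139.45.72.0/22 (139.45.72.0 - 139.45.75.255) does not contain 139.45.66.105
  139.45.80.0/21 (139.45.80.0 - 139.45.87.255) does not contain 139.45.66.105
  139.46.0.0/15 (139.46.0.0 - 139.47.255.255) does not contain 139.45.66.105
Longest matching prefix is /14 -> next hop R13.

R13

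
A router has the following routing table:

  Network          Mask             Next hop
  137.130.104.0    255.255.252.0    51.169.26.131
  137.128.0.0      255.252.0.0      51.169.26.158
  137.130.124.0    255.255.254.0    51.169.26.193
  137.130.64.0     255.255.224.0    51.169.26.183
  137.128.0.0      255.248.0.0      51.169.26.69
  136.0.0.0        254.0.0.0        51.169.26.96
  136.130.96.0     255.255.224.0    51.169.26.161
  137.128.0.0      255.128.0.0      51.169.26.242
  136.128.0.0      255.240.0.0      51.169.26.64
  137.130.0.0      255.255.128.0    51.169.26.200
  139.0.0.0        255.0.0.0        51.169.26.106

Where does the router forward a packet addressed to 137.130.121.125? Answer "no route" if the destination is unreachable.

Routes whose prefix contains 137.130.121.125:
  136.0.0.0/7 (136.0.0.0 - 137.255.255.255) -> 51.169.26.96
  137.128.0.0/9 (137.128.0.0 - 137.255.255.255) -> 51.169.26.242
  137.128.0.0/13 (137.128.0.0 - 137.135.255.255) -> 51.169.26.69
  137.128.0.0/14 (137.128.0.0 - 137.131.255.255) -> 51.169.26.158
  137.130.0.0/17 (137.130.0.0 - 137.130.127.255) -> 51.169.26.200
More-specific entries that do NOT match:
  137.130.124.0/23 (137.130.124.0 - 137.130.125.255) does not contain 137.130.121.125
  137.130.104.0/22 (137.130.104.0 - 137.130.107.255) does not contain 137.130.121.125
  137.130.64.0/19 (137.130.64.0 - 137.130.95.255) does not contain 137.130.121.125
  136.130.96.0/19 (136.130.96.0 - 136.130.127.255) does not contain 137.130.121.125
Longest matching prefix is /17 -> next hop 51.169.26.200.

51.169.26.200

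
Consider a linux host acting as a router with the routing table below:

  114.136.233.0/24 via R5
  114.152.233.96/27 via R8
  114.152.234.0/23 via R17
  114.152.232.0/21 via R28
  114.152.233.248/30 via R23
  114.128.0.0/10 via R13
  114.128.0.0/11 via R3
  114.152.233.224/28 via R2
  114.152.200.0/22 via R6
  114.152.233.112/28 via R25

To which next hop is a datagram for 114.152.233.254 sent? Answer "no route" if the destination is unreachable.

Routes whose prefix contains 114.152.233.254:
  114.128.0.0/10 (114.128.0.0 - 114.191.255.255) -> R13
  114.128.0.0/11 (114.128.0.0 - 114.159.255.255) -> R3
  114.152.232.0/21 (114.152.232.0 - 114.152.239.255) -> R28
More-specific entries that do NOT match:
  114.152.233.248/30 (114.152.233.248 - 114.152.233.251) does not contain 114.152.233.254
  114.152.233.224/28 (114.152.233.224 - 114.152.233.239) does not contain 114.152.233.254
  114.152.233.112/28 (114.152.233.112 - 114.152.233.127) does not contain 114.152.233.254
  114.152.233.96/27 (114.152.233.96 - 114.152.233.127) does not contain 114.152.233.254
  114.136.233.0/24 (114.136.233.0 - 114.136.233.255) does not contain 114.152.233.254
  114.152.234.0/23 (114.152.234.0 - 114.152.235.255) does not contain 114.152.233.254
  114.152.200.0/22 (114.152.200.0 - 114.152.203.255) does not contain 114.152.233.254
Longest matching prefix is /21 -> next hop R28.

R28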